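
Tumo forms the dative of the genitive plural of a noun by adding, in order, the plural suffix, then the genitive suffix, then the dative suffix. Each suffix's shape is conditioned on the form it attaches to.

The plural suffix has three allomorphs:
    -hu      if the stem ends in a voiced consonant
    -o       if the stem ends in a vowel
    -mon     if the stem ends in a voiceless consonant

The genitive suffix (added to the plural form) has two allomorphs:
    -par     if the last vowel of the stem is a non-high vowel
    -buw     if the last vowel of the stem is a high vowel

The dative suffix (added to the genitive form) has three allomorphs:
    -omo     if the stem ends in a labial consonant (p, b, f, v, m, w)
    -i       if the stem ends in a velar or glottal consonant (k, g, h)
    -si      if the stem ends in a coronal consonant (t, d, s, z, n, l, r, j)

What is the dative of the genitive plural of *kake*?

Since the final sound of *kake* is /e/ (a vowel), it takes -o, giving *kakeo*.
The plural form *kakeo* — last vowel /o/ (a non-high vowel) → -par → *kakeopar*.
The genitive form *kakeopar*: final consonant = /r/, coronal → -si → *kakeoparsi*.

kakeoparsi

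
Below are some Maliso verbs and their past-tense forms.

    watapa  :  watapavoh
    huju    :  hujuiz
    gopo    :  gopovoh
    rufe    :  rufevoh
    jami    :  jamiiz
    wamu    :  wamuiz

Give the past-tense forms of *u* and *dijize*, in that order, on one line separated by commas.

Looking at the last vowel of each stem: -iz when the last vowel of the stem is a high vowel (*huju*, *jami*, *wamu*); -voh when the last vowel of the stem is a non-high vowel (*watapa*, *gopo*, *rufe*).
The last vowel of *u* is /u/, which is a high vowel, so the suffix is -iz, giving *uiz*.
*dijize* — last vowel /e/ (a non-high vowel) → -voh → *dijizevoh*.

uiz, dijizevoh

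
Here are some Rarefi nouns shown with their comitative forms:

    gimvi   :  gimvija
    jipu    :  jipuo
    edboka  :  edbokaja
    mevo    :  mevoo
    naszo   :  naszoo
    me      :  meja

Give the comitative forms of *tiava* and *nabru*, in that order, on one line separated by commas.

tiavaja, nabruo

Looking at the last vowel of each stem: -o when the last vowel of the stem is a rounded vowel (*jipu*, *mevo*, *naszo*); -ja when the last vowel of the stem is an unrounded vowel (*gimvi*, *edboka*, *me*).
The last vowel of *tiava* is /a/, which is an unrounded vowel, so the suffix is -ja, giving *tiavaja*.
*nabru*: last vowel = /u/, a rounded vowel → -o → *nabruo*.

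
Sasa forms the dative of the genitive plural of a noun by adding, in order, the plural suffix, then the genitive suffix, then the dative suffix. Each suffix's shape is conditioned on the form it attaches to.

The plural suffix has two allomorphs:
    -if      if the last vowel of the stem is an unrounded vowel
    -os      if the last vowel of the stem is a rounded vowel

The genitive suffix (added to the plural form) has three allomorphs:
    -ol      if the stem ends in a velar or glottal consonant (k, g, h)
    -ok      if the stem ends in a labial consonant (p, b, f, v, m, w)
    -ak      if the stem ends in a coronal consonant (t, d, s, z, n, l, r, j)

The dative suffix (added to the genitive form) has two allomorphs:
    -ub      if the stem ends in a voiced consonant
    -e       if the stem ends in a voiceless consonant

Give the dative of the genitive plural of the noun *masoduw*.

Since the last vowel of *masoduw* is /u/ (a rounded vowel), it takes -os, giving *masoduwos*.
Since the final consonant of the plural form *masoduwos* is /s/ (coronal), it takes -ak, giving *masoduwosak*.
The final consonant of the genitive form *masoduwosak* is /k/, which is voiceless, so the dative suffix is -e, giving *masoduwosake*.

masoduwosake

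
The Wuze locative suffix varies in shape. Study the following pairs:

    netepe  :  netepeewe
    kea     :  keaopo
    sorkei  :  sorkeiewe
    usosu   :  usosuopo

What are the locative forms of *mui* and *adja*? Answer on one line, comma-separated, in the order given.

muiewe, adjaopo

The pattern is front/back vowel harmony: -ewe when the last vowel of the stem is a front vowel (*netepe*, *sorkei*); -opo when the last vowel of the stem is a back vowel (*kea*, *usosu*).
Since the last vowel of *mui* is /i/ (a front vowel), it takes -ewe, giving *muiewe*.
The last vowel of *adja* is /a/, which is a back vowel, so the suffix is -opo, giving *adjaopo*.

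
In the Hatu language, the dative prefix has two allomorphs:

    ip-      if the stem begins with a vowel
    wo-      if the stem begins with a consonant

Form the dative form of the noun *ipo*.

ipipo

*ipo*: first sound = /i/, a vowel → ip- → *ipipo*.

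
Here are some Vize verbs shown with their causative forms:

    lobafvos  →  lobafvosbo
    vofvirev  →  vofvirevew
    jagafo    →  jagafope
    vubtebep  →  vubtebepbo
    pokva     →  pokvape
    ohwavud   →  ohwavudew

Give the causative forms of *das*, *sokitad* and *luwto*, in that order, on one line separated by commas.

dasbo, sokitadew, luwtope

Looking at the final sound of each stem: -bo when the stem ends in a voiceless consonant (*lobafvos*, *vubtebep*); -ew when the stem ends in a voiced consonant (*vofvirev*, *ohwavud*); -pe when the stem ends in a vowel (*jagafo*, *pokva*).
*das*: final sound = /s/, a voiceless consonant → -bo → *dasbo*.
*sokitad*: final sound = /d/, a voiced consonant → -ew → *sokitadew*.
*luwto*: final sound = /o/, a vowel → -pe → *luwtope*.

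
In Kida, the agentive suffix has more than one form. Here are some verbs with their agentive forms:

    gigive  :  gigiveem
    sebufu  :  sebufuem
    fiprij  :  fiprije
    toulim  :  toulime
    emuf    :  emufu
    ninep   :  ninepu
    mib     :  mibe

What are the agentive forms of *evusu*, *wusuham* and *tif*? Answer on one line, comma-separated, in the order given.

evusuem, wusuhame, tifu

Looking at the final sound of each stem: -u when the stem ends in a voiceless consonant (*emuf*, *ninep*); -e when the stem ends in a voiced consonant (*fiprij*, *toulim*, *mib*); -em when the stem ends in a vowel (*gigive*, *sebufu*).
Since the final sound of *evusu* is /u/ (a vowel), it takes -em, giving *evusuem*.
The final sound of *wusuham* is /m/, which is a voiced consonant, so the suffix is -e, giving *wusuhame*.
Since the final sound of *tif* is /f/ (a voiceless consonant), it takes -u, giving *tifu*.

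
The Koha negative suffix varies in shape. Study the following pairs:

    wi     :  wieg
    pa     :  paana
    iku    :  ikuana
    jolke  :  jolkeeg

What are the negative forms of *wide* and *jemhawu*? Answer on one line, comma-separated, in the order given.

The pattern is front/back vowel harmony: -eg when the last vowel of the stem is a front vowel (*wi*, *jolke*); -ana when the last vowel of the stem is a back vowel (*pa*, *iku*).
The last vowel of *wide* is /e/, which is a front vowel, so the suffix is -eg, giving *wideeg*.
*jemhawu* — last vowel /u/ (a back vowel) → -ana → *jemhawuana*.

wideeg, jemhawuana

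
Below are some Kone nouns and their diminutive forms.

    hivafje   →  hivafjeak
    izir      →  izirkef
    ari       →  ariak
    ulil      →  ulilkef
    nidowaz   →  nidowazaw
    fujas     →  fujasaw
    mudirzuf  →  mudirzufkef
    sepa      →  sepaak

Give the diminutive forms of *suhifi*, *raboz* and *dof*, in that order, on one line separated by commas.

suhifiak, rabozaw, dofkef

The suffix is conditioned by the final sound: -aw when the stem ends in a sibilant (*nidowaz*, *fujas*); -kef when the stem ends in a non-sibilant consonant (*izir*, *ulil*, *mudirzuf*); -ak when the stem ends in a vowel (*hivafje*, *ari*, *sepa*).
*suhifi* — final sound /i/ (a vowel) → -ak → *suhifiak*.
The final sound of *raboz* is /z/, which is a sibilant, so the suffix is -aw, giving *rabozaw*.
The final sound of *dof* is /f/, which is a non-sibilant consonant, so the suffix is -kef, giving *dofkef*.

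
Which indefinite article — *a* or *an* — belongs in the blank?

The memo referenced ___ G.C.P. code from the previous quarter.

a

The indefinite article is chosen by the initial *sound* of the following word, not its spelling.
The initialism *G.C.P.* is read letter by letter; the first letter, G, is pronounced /dʒiː/, which begins with a consonant sound.
So the article is *a*: The memo referenced a G.C.P. code from the previous quarter.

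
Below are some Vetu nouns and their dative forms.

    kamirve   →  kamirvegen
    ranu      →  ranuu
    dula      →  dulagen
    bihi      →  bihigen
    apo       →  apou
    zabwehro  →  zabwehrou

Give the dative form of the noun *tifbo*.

The suffix is conditioned by the last vowel: -u when the last vowel of the stem is a rounded vowel (*ranu*, *apo*, *zabwehro*); -gen when the last vowel of the stem is an unrounded vowel (*kamirve*, *dula*, *bihi*).
*tifbo* — last vowel /o/ (a rounded vowel) → -u → *tifbou*.

tifbou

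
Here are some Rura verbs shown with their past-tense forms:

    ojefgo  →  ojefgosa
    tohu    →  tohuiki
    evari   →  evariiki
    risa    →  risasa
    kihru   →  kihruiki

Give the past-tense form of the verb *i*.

The pattern is height harmony: -iki when the last vowel of the stem is a high vowel (*tohu*, *evari*, *kihru*); -sa when the last vowel of the stem is a non-high vowel (*ojefgo*, *risa*).
Since the last vowel of *i* is /i/ (a high vowel), it takes -iki, giving *iiki*.

iiki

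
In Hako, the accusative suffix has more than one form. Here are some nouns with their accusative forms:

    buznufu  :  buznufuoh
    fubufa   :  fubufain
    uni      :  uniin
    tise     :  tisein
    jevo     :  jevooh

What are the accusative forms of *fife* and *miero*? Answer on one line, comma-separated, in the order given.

The alternation tracks the last vowel of the stem — -oh when the last vowel of the stem is a rounded vowel (*buznufu*, *jevo*); -in when the last vowel of the stem is an unrounded vowel (*fubufa*, *uni*, *tise*).
The last vowel of *fife* is /e/, which is an unrounded vowel, so the suffix is -in, giving *fifein*.
The last vowel of *miero* is /o/, which is a rounded vowel, so the suffix is -oh, giving *mierooh*.

fifein, mierooh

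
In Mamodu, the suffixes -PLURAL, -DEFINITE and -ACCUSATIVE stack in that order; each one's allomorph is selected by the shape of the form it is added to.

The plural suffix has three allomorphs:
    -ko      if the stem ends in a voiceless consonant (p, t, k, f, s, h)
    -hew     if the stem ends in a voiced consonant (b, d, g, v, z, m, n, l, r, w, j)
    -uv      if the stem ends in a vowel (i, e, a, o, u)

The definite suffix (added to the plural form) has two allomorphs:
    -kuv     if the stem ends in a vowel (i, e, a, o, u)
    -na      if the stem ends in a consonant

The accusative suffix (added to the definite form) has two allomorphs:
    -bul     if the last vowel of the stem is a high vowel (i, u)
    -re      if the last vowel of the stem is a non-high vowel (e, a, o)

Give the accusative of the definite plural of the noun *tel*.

*tel* — final sound /l/ (a voiced consonant) → -hew → *telhew*.
The final sound of the plural form *telhew* is /w/, which is a consonant, so the definite suffix is -na, giving *telhewna*.
The last vowel of the definite form *telhewna* is /a/, which is a non-high vowel, so the accusative suffix is -re, giving *telhewnare*.

telhewnare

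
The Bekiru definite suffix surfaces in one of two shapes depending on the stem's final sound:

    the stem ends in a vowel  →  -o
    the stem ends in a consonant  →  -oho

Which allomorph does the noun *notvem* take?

*notvem*: final sound = /m/, a consonant → -oho.

-oho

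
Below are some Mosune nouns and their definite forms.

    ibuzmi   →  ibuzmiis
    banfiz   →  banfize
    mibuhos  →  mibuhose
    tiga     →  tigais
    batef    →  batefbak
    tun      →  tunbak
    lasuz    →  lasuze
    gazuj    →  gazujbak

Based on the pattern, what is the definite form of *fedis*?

The suffix is conditioned by the final sound: -e when the stem ends in a sibilant (*banfiz*, *mibuhos*, *lasuz*); -bak when the stem ends in a non-sibilant consonant (*batef*, *tun*, *gazuj*); -is when the stem ends in a vowel (*ibuzmi*, *tiga*).
*fedis*: final sound = /s/, a sibilant → -e → *fedise*.

fedise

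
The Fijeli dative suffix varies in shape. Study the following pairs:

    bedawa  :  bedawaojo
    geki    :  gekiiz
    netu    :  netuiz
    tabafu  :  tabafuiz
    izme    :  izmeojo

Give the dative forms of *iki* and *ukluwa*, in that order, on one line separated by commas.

The suffix is conditioned by the last vowel: -iz when the last vowel of the stem is a high vowel (*geki*, *netu*, *tabafu*); -ojo when the last vowel of the stem is a non-high vowel (*bedawa*, *izme*).
The last vowel of *iki* is /i/, which is a high vowel, so the suffix is -iz, giving *ikiiz*.
Since the last vowel of *ukluwa* is /a/ (a non-high vowel), it takes -ojo, giving *ukluwaojo*.

ikiiz, ukluwaojo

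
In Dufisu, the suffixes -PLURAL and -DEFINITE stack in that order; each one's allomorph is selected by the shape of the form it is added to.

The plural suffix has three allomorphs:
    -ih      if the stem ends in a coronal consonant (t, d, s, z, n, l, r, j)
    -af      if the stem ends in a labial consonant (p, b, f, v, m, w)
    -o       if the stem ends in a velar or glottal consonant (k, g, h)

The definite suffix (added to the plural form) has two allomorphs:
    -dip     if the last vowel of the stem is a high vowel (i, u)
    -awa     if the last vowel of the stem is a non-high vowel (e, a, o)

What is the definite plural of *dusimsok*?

dusimsokoawa

The final consonant of *dusimsok* is /k/, which is velar/glottal, so the plural suffix is -o, giving *dusimsoko*.
The last vowel of the plural form *dusimsoko* is /o/, which is a non-high vowel, so the definite suffix is -awa, giving *dusimsokoawa*.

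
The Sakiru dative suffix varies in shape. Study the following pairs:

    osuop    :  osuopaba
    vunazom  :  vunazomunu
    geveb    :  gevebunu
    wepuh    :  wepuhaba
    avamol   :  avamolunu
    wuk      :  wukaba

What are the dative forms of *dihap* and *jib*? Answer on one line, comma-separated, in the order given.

The suffix is conditioned by the final consonant: -aba when the stem ends in a voiceless consonant (*osuop*, *wepuh*, *wuk*); -unu when the stem ends in a voiced consonant (*vunazom*, *geveb*, *avamol*).
The final consonant of *dihap* is /p/, which is voiceless, so the suffix is -aba, giving *dihapaba*.
*jib* — final consonant /b/ (voiced) → -unu → *jibunu*.

dihapaba, jibunu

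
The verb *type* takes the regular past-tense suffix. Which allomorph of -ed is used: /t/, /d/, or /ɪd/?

/t/

The stem *type* ends in a voiceless consonant other than /t/.
The -ed suffix is realized as /ɪd/ after /t, d/; as /t/ after other voiceless consonants; and as /d/ after other voiced sounds.
So -ed on *type* is pronounced /t/.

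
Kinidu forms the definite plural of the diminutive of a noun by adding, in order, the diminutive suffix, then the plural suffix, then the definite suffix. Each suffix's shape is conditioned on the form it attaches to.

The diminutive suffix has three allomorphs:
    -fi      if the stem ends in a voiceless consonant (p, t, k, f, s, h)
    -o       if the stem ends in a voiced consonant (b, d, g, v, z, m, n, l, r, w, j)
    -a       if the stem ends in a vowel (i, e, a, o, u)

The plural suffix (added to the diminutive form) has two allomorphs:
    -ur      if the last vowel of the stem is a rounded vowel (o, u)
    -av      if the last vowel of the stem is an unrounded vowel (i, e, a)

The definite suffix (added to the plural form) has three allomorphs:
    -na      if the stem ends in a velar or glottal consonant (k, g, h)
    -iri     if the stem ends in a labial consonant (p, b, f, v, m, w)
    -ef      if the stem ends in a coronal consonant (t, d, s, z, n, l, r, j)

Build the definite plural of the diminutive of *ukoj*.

ukojouref

The final sound of *ukoj* is /j/, which is a voiced consonant, so the diminutive suffix is -o, giving *ukojo*.
Since the last vowel of the diminutive form *ukojo* is /o/ (a rounded vowel), it takes -ur, giving *ukojour*.
The plural form *ukojour* — final consonant /r/ (coronal) → -ef → *ukojouref*.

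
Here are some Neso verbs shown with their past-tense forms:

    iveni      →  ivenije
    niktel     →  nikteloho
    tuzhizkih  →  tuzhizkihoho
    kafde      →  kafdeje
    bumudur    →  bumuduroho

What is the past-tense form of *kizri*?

kizrije

Looking at the final sound of each stem: -oho when the stem ends in a consonant (*niktel*, *tuzhizkih*, *bumudur*); -je when the stem ends in a vowel (*iveni*, *kafde*).
Since the final sound of *kizri* is /i/ (a vowel), it takes -je, giving *kizrije*.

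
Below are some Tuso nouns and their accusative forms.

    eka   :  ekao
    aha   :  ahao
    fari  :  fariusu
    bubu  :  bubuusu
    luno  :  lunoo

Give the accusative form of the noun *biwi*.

biwiusu

The alternation tracks the last vowel of the stem — -usu when the last vowel of the stem is a high vowel (*fari*, *bubu*); -o when the last vowel of the stem is a non-high vowel (*eka*, *aha*, *luno*).
*biwi*: last vowel = /i/, a high vowel → -usu → *biwiusu*.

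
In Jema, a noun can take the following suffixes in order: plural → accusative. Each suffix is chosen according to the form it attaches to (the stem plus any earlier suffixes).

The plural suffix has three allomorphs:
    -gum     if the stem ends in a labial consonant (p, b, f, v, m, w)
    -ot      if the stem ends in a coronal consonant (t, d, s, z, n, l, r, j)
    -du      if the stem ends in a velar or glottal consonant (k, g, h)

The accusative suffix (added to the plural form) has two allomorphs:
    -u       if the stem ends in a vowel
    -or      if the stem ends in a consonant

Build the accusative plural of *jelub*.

jelubgumor

*jelub* — final consonant /b/ (labial) → -gum → *jelubgum*.
The plural form *jelubgum*: final sound = /m/, a consonant → -or → *jelubgumor*.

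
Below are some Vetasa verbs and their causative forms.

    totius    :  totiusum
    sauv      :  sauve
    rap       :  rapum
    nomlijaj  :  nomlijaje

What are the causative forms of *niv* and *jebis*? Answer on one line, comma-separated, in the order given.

Looking at the final consonant of each stem: -um when the stem ends in a voiceless consonant (*totius*, *rap*); -e when the stem ends in a voiced consonant (*sauv*, *nomlijaj*).
Since the final consonant of *niv* is /v/ (voiced), it takes -e, giving *nive*.
*jebis* — final consonant /s/ (voiceless) → -um → *jebisum*.

nive, jebisum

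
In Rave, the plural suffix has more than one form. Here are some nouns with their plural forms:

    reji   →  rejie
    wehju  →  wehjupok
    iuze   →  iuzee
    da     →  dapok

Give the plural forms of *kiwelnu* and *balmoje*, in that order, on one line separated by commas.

The pattern is front/back vowel harmony: -e when the last vowel of the stem is a front vowel (*reji*, *iuze*); -pok when the last vowel of the stem is a back vowel (*wehju*, *da*).
Since the last vowel of *kiwelnu* is /u/ (a back vowel), it takes -pok, giving *kiwelnupok*.
*balmoje* — last vowel /e/ (a front vowel) → -e → *balmojee*.

kiwelnupok, balmojee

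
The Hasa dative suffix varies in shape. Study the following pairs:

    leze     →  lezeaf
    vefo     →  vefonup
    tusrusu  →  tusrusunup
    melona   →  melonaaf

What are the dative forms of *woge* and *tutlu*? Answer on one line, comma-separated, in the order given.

The suffix is conditioned by the last vowel: -nup when the last vowel of the stem is a rounded vowel (*vefo*, *tusrusu*); -af when the last vowel of the stem is an unrounded vowel (*leze*, *melona*).
*woge* — last vowel /e/ (an unrounded vowel) → -af → *wogeaf*.
*tutlu*: last vowel = /u/, a rounded vowel → -nup → *tutlunup*.

wogeaf, tutlunup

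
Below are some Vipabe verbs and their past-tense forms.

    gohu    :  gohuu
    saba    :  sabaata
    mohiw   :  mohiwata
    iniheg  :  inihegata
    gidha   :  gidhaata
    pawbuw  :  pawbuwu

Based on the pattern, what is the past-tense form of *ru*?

ruu

The pattern is rounding harmony: -u when the last vowel of the stem is a rounded vowel (*gohu*, *pawbuw*); -ata when the last vowel of the stem is an unrounded vowel (*saba*, *mohiw*, *iniheg*, *gidha*).
*ru*: last vowel = /u/, a rounded vowel → -u → *ruu*.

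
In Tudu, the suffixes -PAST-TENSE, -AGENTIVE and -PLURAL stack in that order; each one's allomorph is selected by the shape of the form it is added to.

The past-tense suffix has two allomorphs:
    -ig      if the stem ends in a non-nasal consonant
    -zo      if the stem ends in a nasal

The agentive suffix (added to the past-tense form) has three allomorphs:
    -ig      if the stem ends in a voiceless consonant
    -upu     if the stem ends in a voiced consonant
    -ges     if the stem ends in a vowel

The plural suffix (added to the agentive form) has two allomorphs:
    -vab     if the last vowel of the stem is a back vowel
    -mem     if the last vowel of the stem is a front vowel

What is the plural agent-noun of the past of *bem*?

bemzogesmem

*bem* — final consonant /m/ (a nasal) → -zo → *bemzo*.
The final sound of the past-tense form *bemzo* is /o/, which is a vowel, so the agentive suffix is -ges, giving *bemzoges*.
The last vowel of the agentive form *bemzoges* is /e/, which is a front vowel, so the plural suffix is -mem, giving *bemzogesmem*.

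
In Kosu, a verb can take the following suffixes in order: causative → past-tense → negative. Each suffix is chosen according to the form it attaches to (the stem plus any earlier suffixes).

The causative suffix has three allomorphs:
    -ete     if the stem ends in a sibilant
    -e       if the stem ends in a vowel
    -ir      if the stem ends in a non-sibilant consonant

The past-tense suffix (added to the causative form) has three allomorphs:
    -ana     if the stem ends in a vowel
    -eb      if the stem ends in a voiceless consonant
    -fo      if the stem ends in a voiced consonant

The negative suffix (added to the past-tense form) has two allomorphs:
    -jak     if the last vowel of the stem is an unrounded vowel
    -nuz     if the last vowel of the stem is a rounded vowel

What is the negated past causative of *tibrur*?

tibrurirfonuz

Since the final sound of *tibrur* is /r/ (a non-sibilant consonant), it takes -ir, giving *tibrurir*.
Since the final sound of the causative form *tibrurir* is /r/ (a voiced consonant), it takes -fo, giving *tibrurirfo*.
Since the last vowel of the past-tense form *tibrurirfo* is /o/ (a rounded vowel), it takes -nuz, giving *tibrurirfonuz*.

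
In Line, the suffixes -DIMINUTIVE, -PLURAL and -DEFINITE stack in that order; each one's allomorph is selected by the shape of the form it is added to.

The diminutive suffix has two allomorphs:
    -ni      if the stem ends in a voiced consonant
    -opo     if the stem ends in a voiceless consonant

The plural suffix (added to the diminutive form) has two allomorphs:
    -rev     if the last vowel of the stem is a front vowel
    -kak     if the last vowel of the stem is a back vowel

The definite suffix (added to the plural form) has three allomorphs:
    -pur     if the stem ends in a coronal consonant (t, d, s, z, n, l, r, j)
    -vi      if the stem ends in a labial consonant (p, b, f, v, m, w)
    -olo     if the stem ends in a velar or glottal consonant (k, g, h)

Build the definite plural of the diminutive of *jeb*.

jebnirevvi

The final consonant of *jeb* is /b/, which is voiced, so the diminutive suffix is -ni, giving *jebni*.
The diminutive form *jebni* — last vowel /i/ (a front vowel) → -rev → *jebnirev*.
The final consonant of the plural form *jebnirev* is /v/, which is labial, so the definite suffix is -vi, giving *jebnirevvi*.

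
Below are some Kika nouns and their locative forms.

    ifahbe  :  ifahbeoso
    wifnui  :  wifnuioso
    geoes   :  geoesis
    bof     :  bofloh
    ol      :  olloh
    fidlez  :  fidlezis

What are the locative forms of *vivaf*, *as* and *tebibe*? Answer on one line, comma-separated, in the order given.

The suffix is conditioned by the final sound: -is when the stem ends in a sibilant (*geoes*, *fidlez*); -loh when the stem ends in a non-sibilant consonant (*bof*, *ol*); -oso when the stem ends in a vowel (*ifahbe*, *wifnui*).
*vivaf*: final sound = /f/, a non-sibilant consonant → -loh → *vivafloh*.
The final sound of *as* is /s/, which is a sibilant, so the suffix is -is, giving *asis*.
*tebibe* — final sound /e/ (a vowel) → -oso → *tebibeoso*.

vivafloh, asis, tebibeoso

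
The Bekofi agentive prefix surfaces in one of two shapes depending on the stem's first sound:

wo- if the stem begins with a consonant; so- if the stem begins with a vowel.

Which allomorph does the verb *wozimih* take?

*wozimih* — first sound /w/ (a consonant) → wo-.

wo-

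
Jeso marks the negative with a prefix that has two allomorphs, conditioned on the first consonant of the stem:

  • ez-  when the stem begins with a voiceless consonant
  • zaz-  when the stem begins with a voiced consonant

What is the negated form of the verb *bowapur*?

Since the first consonant of *bowapur* is /b/ (voiced), it takes zaz-, giving *zazbowapur*.

zazbowapur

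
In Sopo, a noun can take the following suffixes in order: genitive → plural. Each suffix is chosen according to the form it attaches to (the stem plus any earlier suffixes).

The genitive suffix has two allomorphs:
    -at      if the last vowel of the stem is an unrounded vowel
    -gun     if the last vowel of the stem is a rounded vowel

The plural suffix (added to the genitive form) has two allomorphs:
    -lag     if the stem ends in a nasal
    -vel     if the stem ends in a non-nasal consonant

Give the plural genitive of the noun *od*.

*od* — last vowel /o/ (a rounded vowel) → -gun → *odgun*.
The final consonant of the genitive form *odgun* is /n/, which is a nasal, so the plural suffix is -lag, giving *odgunlag*.

odgunlag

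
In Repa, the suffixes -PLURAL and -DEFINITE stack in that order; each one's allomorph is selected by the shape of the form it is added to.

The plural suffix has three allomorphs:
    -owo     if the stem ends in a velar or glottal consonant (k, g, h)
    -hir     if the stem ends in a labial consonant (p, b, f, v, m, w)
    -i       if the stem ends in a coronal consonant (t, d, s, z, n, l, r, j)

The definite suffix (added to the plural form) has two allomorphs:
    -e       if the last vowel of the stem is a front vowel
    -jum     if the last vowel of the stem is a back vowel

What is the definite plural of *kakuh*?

kakuhowojum

*kakuh*: final consonant = /h/, velar/glottal → -owo → *kakuhowo*.
The plural form *kakuhowo* — last vowel /o/ (a back vowel) → -jum → *kakuhowojum*.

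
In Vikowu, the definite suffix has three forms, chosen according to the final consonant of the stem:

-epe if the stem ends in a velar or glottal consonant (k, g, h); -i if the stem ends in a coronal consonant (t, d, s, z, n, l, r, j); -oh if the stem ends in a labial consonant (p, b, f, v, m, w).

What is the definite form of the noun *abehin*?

*abehin* — final consonant /n/ (coronal) → -i → *abehini*.

abehini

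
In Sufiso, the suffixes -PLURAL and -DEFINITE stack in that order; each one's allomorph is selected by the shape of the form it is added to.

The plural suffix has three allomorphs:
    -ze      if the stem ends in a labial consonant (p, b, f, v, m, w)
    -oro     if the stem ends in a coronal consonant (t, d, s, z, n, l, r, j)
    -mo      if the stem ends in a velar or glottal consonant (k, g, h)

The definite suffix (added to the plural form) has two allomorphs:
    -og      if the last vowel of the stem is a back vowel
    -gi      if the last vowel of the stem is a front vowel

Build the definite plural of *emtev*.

*emtev* — final consonant /v/ (labial) → -ze → *emtevze*.
The last vowel of the plural form *emtevze* is /e/, which is a front vowel, so the definite suffix is -gi, giving *emtevzegi*.

emtevzegi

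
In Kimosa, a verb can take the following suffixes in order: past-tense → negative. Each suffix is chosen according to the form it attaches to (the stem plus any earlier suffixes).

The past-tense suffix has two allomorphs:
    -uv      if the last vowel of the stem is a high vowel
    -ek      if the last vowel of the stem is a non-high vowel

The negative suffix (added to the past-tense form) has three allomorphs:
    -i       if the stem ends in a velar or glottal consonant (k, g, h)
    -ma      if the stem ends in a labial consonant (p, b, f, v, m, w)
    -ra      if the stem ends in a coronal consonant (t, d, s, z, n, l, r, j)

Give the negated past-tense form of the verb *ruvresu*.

ruvresuuvma

The last vowel of *ruvresu* is /u/, which is a high vowel, so the past-tense suffix is -uv, giving *ruvresuuv*.
Since the final consonant of the past-tense form *ruvresuuv* is /v/ (labial), it takes -ma, giving *ruvresuuvma*.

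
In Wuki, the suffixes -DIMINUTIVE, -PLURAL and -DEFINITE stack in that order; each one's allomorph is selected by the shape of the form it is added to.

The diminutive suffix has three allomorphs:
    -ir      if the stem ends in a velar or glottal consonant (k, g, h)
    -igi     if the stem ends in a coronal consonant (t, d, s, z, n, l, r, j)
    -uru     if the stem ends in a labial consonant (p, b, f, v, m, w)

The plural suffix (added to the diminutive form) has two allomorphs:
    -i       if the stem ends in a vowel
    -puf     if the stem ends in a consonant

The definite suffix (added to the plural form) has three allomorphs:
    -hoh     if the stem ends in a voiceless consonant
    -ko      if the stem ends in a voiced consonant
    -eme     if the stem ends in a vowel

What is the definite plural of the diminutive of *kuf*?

kufuruieme

Since the final consonant of *kuf* is /f/ (labial), it takes -uru, giving *kufuru*.
Since the final sound of the diminutive form *kufuru* is /u/ (a vowel), it takes -i, giving *kufurui*.
Since the final sound of the plural form *kufurui* is /i/ (a vowel), it takes -eme, giving *kufuruieme*.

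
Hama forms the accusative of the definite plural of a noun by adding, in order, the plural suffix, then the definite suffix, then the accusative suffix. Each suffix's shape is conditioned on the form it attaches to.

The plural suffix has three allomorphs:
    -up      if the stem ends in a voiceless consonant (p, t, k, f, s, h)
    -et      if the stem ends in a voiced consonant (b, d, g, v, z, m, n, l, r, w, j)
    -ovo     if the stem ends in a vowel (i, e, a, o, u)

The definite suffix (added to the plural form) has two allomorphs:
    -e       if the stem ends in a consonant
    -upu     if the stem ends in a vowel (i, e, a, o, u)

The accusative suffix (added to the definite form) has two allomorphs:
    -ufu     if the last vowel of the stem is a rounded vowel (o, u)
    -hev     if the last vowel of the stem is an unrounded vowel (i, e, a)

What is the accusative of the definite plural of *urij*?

urijetehev

*urij*: final sound = /j/, a voiced consonant → -et → *urijet*.
The plural form *urijet* — final sound /t/ (a consonant) → -e → *urijete*.
Since the last vowel of the definite form *urijete* is /e/ (an unrounded vowel), it takes -hev, giving *urijetehev*.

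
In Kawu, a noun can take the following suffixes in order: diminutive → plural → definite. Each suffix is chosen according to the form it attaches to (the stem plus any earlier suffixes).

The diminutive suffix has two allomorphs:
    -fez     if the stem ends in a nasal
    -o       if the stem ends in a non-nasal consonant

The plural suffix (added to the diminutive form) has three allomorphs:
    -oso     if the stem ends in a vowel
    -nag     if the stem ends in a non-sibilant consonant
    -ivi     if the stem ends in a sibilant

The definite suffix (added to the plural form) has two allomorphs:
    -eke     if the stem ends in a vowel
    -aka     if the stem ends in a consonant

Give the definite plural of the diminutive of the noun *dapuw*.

dapuwoosoeke

The final consonant of *dapuw* is /w/, which is non-nasal, so the diminutive suffix is -o, giving *dapuwo*.
The diminutive form *dapuwo* — final sound /o/ (a vowel) → -oso → *dapuwooso*.
The final sound of the plural form *dapuwooso* is /o/, which is a vowel, so the definite suffix is -eke, giving *dapuwoosoeke*.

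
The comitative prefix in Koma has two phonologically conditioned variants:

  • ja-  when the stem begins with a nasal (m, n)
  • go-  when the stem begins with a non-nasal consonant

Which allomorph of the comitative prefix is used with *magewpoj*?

*magewpoj* — first consonant /m/ (a nasal) → ja-.

ja-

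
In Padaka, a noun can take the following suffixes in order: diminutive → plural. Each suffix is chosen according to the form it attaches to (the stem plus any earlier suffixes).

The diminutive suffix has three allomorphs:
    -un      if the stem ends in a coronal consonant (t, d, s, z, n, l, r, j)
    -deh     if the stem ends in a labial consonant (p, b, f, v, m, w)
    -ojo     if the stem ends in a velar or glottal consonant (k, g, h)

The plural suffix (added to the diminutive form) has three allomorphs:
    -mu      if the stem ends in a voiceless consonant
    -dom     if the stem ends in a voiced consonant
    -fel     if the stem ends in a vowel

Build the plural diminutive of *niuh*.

niuhojofel

Since the final consonant of *niuh* is /h/ (velar/glottal), it takes -ojo, giving *niuhojo*.
The diminutive form *niuhojo* — final sound /o/ (a vowel) → -fel → *niuhojofel*.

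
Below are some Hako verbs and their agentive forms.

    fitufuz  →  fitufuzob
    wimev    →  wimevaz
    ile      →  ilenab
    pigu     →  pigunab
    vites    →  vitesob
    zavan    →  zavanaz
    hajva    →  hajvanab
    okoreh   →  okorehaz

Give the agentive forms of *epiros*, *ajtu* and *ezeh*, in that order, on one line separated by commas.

epirosob, ajtunab, ezehaz

The pattern is sibilance of the final sound: -ob when the stem ends in a sibilant (*fitufuz*, *vites*); -az when the stem ends in a non-sibilant consonant (*wimev*, *zavan*, *okoreh*); -nab when the stem ends in a vowel (*ile*, *pigu*, *hajva*).
*epiros* — final sound /s/ (a sibilant) → -ob → *epirosob*.
*ajtu*: final sound = /u/, a vowel → -nab → *ajtunab*.
The final sound of *ezeh* is /h/, which is a non-sibilant consonant, so the suffix is -az, giving *ezehaz*.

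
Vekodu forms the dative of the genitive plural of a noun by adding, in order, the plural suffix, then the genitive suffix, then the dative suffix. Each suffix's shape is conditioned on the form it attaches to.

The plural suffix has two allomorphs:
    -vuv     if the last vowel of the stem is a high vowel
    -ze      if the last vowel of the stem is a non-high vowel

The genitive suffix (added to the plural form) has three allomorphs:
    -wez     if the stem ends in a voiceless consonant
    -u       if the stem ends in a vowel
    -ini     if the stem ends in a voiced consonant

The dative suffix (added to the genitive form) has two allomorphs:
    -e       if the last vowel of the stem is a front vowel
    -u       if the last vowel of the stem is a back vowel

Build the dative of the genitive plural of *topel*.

Since the last vowel of *topel* is /e/ (a non-high vowel), it takes -ze, giving *topelze*.
Since the final sound of the plural form *topelze* is /e/ (a vowel), it takes -u, giving *topelzeu*.
Since the last vowel of the genitive form *topelzeu* is /u/ (a back vowel), it takes -u, giving *topelzeuu*.

topelzeuu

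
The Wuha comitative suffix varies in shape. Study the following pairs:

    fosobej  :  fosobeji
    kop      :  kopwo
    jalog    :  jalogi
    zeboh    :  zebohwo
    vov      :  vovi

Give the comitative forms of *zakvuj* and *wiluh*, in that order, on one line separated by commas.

The suffix is conditioned by the final consonant: -wo when the stem ends in a voiceless consonant (*kop*, *zeboh*); -i when the stem ends in a voiced consonant (*fosobej*, *jalog*, *vov*).
*zakvuj* — final consonant /j/ (voiced) → -i → *zakvuji*.
*wiluh*: final consonant = /h/, voiceless → -wo → *wiluhwo*.

zakvuji, wiluhwo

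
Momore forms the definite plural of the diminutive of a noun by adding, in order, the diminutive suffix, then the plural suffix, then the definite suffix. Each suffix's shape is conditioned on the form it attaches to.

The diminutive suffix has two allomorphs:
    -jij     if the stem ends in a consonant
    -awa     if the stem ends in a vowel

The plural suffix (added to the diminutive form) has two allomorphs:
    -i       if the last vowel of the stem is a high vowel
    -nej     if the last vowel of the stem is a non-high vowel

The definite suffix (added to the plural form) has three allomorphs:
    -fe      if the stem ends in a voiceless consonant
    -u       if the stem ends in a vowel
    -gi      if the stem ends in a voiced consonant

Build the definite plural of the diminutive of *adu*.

aduawanejgi

*adu*: final sound = /u/, a vowel → -awa → *aduawa*.
Since the last vowel of the diminutive form *aduawa* is /a/ (a non-high vowel), it takes -nej, giving *aduawanej*.
The plural form *aduawanej*: final sound = /j/, a voiced consonant → -gi → *aduawanejgi*.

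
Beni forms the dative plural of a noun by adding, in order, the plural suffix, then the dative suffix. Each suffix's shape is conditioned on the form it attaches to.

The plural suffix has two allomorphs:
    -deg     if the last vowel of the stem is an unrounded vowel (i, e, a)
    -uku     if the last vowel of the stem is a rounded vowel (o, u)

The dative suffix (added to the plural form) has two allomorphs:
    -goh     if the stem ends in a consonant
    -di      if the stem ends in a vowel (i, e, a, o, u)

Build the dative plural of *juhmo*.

Since the last vowel of *juhmo* is /o/ (a rounded vowel), it takes -uku, giving *juhmouku*.
The final sound of the plural form *juhmouku* is /u/, which is a vowel, so the dative suffix is -di, giving *juhmoukudi*.

juhmoukudi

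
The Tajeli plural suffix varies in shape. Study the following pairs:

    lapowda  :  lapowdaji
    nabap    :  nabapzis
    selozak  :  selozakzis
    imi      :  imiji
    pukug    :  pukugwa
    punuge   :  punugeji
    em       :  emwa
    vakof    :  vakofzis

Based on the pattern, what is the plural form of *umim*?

The suffix is conditioned by the final sound: -zis when the stem ends in a voiceless consonant (*nabap*, *selozak*, *vakof*); -wa when the stem ends in a voiced consonant (*pukug*, *em*); -ji when the stem ends in a vowel (*lapowda*, *imi*, *punuge*).
The final sound of *umim* is /m/, which is a voiced consonant, so the suffix is -wa, giving *umimwa*.

umimwa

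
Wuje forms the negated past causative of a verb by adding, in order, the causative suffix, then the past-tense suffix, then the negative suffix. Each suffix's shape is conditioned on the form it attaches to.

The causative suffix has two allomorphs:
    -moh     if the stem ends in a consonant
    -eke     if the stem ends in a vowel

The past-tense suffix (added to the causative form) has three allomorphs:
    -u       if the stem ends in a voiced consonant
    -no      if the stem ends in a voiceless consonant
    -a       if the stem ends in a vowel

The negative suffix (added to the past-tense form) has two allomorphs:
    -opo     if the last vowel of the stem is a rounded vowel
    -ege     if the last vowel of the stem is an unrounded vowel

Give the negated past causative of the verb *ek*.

*ek* — final sound /k/ (a consonant) → -moh → *ekmoh*.
The final sound of the causative form *ekmoh* is /h/, which is a voiceless consonant, so the past-tense suffix is -no, giving *ekmohno*.
The past-tense form *ekmohno* — last vowel /o/ (a rounded vowel) → -opo → *ekmohnoopo*.

ekmohnoopo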